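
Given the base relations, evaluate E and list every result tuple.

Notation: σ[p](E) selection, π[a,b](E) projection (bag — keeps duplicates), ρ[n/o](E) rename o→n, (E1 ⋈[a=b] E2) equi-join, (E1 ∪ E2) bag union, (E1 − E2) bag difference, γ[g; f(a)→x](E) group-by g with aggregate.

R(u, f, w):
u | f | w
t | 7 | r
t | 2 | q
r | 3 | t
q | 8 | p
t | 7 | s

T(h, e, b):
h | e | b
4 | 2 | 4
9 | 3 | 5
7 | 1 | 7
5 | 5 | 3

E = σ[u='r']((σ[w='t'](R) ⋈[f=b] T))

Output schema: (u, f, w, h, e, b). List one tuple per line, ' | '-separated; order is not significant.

Per-node cardinality:
  R → 5
  σ[w='t'](R) → 1
  T → 4
  (σ[w='t'](R) ⋈[f=b] T) → 1
  σ[u='r']((σ[w='t'](R) ⋈[f=b] T)) → 1

== RESULT ==
u | f | w | h | e | b
r | 3 | t | 5 | 5 | 3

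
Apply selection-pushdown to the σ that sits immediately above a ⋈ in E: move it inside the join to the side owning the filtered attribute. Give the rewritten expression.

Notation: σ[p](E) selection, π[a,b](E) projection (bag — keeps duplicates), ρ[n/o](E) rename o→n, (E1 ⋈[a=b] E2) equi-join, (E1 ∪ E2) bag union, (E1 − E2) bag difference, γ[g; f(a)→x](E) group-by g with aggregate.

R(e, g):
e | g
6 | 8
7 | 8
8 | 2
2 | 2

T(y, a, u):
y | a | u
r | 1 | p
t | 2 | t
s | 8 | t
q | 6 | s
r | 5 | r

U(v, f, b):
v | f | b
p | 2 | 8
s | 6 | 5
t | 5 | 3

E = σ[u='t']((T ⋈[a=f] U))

σ filters on u, owned by the left side.
E' = (σ[u='t'](T) ⋈[a=f] U)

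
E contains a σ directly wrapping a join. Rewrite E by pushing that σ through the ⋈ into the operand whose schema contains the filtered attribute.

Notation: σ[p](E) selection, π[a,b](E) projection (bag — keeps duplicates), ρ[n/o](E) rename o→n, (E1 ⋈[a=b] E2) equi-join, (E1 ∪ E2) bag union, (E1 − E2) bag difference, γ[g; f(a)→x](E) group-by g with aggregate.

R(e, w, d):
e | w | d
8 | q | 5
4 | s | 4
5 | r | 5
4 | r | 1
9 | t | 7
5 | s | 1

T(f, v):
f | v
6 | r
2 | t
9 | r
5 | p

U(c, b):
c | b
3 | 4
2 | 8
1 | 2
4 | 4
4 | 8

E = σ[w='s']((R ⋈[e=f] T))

σ filters on w, owned by the left side.
E' = (σ[w='s'](R) ⋈[e=f] T)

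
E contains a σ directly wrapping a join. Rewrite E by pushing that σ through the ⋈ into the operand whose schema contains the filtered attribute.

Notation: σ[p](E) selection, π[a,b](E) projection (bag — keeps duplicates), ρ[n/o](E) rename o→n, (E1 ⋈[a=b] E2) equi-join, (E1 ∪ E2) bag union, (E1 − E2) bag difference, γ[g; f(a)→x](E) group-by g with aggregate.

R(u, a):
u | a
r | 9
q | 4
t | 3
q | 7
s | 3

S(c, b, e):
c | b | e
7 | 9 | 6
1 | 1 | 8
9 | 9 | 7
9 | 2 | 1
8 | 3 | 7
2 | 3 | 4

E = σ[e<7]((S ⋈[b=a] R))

σ filters on e, owned by the left side.
E' = (σ[e<7](S) ⋈[b=a] R)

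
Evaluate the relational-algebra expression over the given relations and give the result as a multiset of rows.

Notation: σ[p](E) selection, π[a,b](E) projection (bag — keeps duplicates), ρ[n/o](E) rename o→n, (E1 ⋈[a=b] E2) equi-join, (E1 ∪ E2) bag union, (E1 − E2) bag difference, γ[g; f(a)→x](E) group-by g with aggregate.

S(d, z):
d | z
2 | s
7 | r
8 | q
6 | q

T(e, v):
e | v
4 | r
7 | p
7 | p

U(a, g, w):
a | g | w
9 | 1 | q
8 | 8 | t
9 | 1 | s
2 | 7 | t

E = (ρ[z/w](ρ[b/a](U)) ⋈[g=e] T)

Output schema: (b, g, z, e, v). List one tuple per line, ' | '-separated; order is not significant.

Row counts bottom-up:
  U → 4
  ρ[b/a](U) → 4
  ρ[z/w](ρ[b/a](U)) → 4
  T → 3
  (ρ[z/w](ρ[b/a](U)) ⋈[g=e] T) → 2

== RESULT ==
b | g | z | e | v
2 | 7 | t | 7 | p
2 | 7 | t | 7 | p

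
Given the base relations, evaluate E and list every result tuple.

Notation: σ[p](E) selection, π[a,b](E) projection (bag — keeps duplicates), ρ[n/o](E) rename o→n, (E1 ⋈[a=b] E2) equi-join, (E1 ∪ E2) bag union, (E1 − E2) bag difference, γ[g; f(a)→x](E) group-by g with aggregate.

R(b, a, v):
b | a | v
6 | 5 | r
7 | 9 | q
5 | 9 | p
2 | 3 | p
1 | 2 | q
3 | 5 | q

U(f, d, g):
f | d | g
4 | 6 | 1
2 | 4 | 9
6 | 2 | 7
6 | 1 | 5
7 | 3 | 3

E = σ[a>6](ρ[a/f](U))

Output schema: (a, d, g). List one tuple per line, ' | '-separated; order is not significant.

Per-node cardinality:
  U → 5
  ρ[a/f](U) → 5
  σ[a>6](ρ[a/f](U)) → 1

== RESULT ==
a | d | g
7 | 3 | 3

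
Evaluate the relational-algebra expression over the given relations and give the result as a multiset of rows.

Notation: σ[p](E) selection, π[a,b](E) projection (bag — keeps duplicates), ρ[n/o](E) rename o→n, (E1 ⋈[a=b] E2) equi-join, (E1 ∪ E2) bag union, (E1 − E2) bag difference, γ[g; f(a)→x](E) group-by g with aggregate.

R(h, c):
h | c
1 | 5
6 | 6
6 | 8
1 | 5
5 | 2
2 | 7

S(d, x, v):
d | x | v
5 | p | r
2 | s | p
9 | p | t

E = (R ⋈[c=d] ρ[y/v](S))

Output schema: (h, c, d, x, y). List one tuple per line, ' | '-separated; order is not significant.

Subexpression sizes:
  R → 6
  S → 3
  ρ[y/v](S) → 3
  (R ⋈[c=d] ρ[y/v](S)) → 3

== RESULT ==
h | c | d | x | y
1 | 5 | 5 | p | r
1 | 5 | 5 | p | r
5 | 2 | 2 | s | p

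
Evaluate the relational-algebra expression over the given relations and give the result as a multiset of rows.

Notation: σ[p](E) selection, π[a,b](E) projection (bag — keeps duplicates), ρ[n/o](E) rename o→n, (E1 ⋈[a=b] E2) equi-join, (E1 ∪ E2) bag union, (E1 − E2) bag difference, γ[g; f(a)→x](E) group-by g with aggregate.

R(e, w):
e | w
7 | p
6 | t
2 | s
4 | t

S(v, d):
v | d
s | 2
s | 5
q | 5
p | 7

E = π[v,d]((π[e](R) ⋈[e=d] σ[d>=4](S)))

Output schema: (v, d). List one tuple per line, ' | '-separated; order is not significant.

Row counts bottom-up:
  R → 4
  π[e](R) → 4
  S → 4
  σ[d>=4](S) → 3
  (π[e](R) ⋈[e=d] σ[d>=4](S)) → 1
  π[v,d]((π[e](R) ⋈[e=d] σ[d>=4](S))) → 1

== RESULT ==
v | d
p | 7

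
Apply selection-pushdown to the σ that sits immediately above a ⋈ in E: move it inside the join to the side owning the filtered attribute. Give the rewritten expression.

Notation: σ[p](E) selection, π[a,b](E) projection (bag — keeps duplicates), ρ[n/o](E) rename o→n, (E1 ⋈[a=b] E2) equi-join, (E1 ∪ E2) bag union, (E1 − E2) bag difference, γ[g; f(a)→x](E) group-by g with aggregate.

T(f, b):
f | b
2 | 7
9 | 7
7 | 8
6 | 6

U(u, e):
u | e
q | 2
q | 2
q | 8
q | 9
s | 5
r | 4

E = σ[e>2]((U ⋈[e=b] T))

σ filters on e, owned by the left side.
E' = (σ[e>2](U) ⋈[e=b] T)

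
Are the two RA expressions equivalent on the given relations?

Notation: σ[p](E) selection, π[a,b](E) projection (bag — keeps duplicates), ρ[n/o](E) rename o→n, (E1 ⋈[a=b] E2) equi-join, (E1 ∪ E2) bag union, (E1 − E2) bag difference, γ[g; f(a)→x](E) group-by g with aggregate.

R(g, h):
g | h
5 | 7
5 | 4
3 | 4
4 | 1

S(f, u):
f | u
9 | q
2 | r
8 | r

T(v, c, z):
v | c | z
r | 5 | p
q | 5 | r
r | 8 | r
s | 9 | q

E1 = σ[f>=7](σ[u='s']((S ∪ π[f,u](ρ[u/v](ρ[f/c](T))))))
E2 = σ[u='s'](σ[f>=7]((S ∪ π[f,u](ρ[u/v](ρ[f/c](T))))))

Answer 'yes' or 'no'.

E1 subexpression sizes:
  S → 3
  T → 4
  ρ[f/c](T) → 4
  ρ[u/v](ρ[f/c](T)) → 4
  π[f,u](ρ[u/v](ρ[f/c](T))) → 4
  (S ∪ π[f,u](ρ[u/v](ρ[f/c](T)))) → 7
  σ[u='s']((S ∪ π[f,u](ρ[u/v](ρ[f/c](T))))) → 1
  σ[f>=7](σ[u='s']((S ∪ π[f,u](ρ[u/v](ρ[f/c](T)))))) → 1
E2 subexpression sizes:
  S → 3
  T → 4
  ρ[f/c](T) → 4
  ρ[u/v](ρ[f/c](T)) → 4
  π[f,u](ρ[u/v](ρ[f/c](T))) → 4
  (S ∪ π[f,u](ρ[u/v](ρ[f/c](T)))) → 7
  σ[f>=7]((S ∪ π[f,u](ρ[u/v](ρ[f/c](T))))) → 4
  σ[u='s'](σ[f>=7]((S ∪ π[f,u](ρ[u/v](ρ[f/c](T)))))) → 1

E1 and E2 produce the same multiset:
f | u
9 | s

yes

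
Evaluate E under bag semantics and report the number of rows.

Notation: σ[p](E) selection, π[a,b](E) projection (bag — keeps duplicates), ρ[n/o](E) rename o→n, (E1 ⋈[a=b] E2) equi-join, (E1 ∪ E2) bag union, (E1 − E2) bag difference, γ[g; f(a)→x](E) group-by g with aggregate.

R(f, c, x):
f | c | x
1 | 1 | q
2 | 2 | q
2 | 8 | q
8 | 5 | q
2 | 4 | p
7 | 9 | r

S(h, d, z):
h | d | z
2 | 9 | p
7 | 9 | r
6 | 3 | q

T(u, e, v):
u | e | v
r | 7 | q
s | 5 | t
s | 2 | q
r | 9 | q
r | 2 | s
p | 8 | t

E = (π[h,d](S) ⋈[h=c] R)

Per-node cardinality:
  S → 3
  π[h,d](S) → 3
  R → 6
  (π[h,d](S) ⋈[h=c] R) → 1

|E| = 1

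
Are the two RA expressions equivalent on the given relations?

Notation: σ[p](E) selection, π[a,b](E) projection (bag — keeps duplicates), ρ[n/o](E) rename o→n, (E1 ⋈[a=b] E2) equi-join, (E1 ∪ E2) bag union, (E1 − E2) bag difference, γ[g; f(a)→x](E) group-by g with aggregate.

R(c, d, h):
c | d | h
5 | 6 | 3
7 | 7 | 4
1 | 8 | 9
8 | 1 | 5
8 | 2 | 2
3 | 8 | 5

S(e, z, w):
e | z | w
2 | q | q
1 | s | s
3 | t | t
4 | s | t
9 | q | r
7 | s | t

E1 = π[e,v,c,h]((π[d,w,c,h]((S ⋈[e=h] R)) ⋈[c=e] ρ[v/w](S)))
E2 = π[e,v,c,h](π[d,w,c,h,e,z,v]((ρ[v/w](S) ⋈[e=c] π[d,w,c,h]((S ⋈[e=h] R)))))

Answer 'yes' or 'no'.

E1 subexpression sizes:
  S → 6
  R → 6
  (S ⋈[e=h] R) → 4
  π[d,w,c,h]((S ⋈[e=h] R)) → 4
  S → 6
  ρ[v/w](S) → 6
  (π[d,w,c,h]((S ⋈[e=h] R)) ⋈[c=e] ρ[v/w](S)) → 2
  π[e,v,c,h]((π[d,w,c,h]((S ⋈[e=h] R)) ⋈[c=e] ρ[v/w](S))) → 2
E2 subexpression sizes:
  S → 6
  ρ[v/w](S) → 6
  S → 6
  R → 6
  (S ⋈[e=h] R) → 4
  π[d,w,c,h]((S ⋈[e=h] R)) → 4
  (ρ[v/w](S) ⋈[e=c] π[d,w,c,h]((S ⋈[e=h] R))) → 2
  π[d,w,c,h,e,z,v]((ρ[v/w](S) ⋈[e=c] π[d,w,c,h]((S ⋈[e=h] R)))) → 2
  π[e,v,c,h](π[d,w,c,h,e,z,v]((ρ[v/w](S) ⋈[e=c] π[d,w,c,h]((S ⋈[e=h] R))))) → 2

E1 and E2 produce the same multiset:
e | v | c | h
1 | s | 1 | 9
7 | t | 7 | 4

yes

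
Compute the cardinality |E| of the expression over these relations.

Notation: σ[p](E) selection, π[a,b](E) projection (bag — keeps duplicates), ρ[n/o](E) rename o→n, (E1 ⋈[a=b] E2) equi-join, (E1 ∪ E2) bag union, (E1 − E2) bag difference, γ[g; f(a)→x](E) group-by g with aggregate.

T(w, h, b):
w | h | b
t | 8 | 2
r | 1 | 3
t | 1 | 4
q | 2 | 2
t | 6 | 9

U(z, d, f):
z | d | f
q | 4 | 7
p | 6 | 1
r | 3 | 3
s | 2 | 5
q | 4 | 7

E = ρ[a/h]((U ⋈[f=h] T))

Per-node cardinality:
  U → 5
  T → 5
  (U ⋈[f=h] T) → 2
  ρ[a/h]((U ⋈[f=h] T)) → 2

|E| = 2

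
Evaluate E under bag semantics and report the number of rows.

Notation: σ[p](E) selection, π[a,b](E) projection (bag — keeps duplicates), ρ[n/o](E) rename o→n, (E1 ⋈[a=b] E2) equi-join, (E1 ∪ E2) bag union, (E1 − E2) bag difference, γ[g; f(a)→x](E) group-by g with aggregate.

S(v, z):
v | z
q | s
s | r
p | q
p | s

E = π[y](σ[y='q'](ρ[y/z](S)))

Row counts bottom-up:
  S → 4
  ρ[y/z](S) → 4
  σ[y='q'](ρ[y/z](S)) → 1
  π[y](σ[y='q'](ρ[y/z](S))) → 1

|E| = 1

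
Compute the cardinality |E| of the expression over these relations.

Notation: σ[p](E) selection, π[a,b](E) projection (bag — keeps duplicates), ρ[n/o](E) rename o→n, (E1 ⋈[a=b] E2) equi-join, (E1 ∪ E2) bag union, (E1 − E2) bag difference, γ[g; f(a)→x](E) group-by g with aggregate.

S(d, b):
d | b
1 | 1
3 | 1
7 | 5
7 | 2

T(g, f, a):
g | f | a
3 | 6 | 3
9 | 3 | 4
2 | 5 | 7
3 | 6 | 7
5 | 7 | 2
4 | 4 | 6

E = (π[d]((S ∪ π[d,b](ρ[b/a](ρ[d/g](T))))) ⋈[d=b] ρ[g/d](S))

Per-node cardinality:
  S → 4
  T → 6
  ρ[d/g](T) → 6
  ρ[b/a](ρ[d/g](T)) → 6
  π[d,b](ρ[b/a](ρ[d/g](T))) → 6
  (S ∪ π[d,b](ρ[b/a](ρ[d/g](T)))) → 10
  π[d]((S ∪ π[d,b](ρ[b/a](ρ[d/g](T))))) → 10
  S → 4
  ρ[g/d](S) → 4
  (π[d]((S ∪ π[d,b](ρ[b/a](ρ[d/g](T))))) ⋈[d=b] ρ[g/d](S)) → 4

|E| = 4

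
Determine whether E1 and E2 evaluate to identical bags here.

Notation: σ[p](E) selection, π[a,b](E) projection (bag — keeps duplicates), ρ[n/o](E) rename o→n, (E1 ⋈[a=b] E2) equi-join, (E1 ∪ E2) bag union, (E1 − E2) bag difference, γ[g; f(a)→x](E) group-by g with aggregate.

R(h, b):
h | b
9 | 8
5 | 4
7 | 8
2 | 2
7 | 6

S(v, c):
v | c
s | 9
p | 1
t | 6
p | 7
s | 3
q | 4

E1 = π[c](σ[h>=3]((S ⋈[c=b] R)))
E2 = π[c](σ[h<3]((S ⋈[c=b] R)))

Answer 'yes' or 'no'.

E1 stepwise |·|:
  S → 6
  R → 5
  (S ⋈[c=b] R) → 2
  σ[h>=3]((S ⋈[c=b] R)) → 2
  π[c](σ[h>=3]((S ⋈[c=b] R))) → 2
E2 stepwise |·|:
  S → 6
  R → 5
  (S ⋈[c=b] R) → 2
  σ[h<3]((S ⋈[c=b] R)) → 0
  π[c](σ[h<3]((S ⋈[c=b] R))) → 0

E1 result:
c
4
6
E2 result:
c
(0 rows)
Witness: (6,) appears 1× in E1 but 0× in E2.

no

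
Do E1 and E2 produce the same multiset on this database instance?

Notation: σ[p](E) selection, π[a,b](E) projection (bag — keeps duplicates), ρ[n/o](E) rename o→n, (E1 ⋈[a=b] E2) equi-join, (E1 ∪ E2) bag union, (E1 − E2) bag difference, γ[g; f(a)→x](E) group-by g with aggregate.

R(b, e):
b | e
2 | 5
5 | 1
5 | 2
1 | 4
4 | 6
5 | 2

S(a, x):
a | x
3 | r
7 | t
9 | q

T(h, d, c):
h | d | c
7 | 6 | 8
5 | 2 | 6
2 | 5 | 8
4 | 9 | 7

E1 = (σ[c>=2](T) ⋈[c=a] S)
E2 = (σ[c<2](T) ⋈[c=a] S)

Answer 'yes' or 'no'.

E1 per-node cardinality:
  T → 4
  σ[c>=2](T) → 4
  S → 3
  (σ[c>=2](T) ⋈[c=a] S) → 1
E2 per-node cardinality:
  T → 4
  σ[c<2](T) → 0
  S → 3
  (σ[c<2](T) ⋈[c=a] S) → 0

E1 result:
h | d | c | a | x
4 | 9 | 7 | 7 | t
E2 result:
h | d | c | a | x
(0 rows)
Witness: (4, 9, 7, 7, 't') appears 1× in E1 but 0× in E2.

no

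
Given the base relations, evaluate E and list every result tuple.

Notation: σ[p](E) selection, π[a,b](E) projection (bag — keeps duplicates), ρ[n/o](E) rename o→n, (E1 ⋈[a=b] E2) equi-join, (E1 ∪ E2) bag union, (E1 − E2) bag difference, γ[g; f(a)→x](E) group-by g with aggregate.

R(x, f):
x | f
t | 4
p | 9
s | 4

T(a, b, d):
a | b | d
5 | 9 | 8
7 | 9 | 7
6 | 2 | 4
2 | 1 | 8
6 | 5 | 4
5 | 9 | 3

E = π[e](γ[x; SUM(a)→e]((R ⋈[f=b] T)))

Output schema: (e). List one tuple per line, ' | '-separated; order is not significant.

Subexpression sizes:
  R → 3
  T → 6
  (R ⋈[f=b] T) → 3
  γ[x; SUM(a)→e]((R ⋈[f=b] T)) → 1
  π[e](γ[x; SUM(a)→e]((R ⋈[f=b] T))) → 1

== RESULT ==
e
17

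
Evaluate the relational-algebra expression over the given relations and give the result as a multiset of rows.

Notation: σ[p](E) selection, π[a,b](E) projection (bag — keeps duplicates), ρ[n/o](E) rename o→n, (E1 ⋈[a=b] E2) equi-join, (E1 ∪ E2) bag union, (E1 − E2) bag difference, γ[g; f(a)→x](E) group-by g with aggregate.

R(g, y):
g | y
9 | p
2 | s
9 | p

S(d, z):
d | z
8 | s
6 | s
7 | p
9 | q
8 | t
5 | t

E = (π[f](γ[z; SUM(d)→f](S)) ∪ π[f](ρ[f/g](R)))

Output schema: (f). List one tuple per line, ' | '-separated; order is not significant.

Per-node cardinality:
  S → 6
  γ[z; SUM(d)→f](S) → 4
  π[f](γ[z; SUM(d)→f](S)) → 4
  R → 3
  ρ[f/g](R) → 3
  π[f](ρ[f/g](R)) → 3
  (π[f](γ[z; SUM(d)→f](S)) ∪ π[f](ρ[f/g](R))) → 7

== RESULT ==
f
2
7
9
9
9
13
14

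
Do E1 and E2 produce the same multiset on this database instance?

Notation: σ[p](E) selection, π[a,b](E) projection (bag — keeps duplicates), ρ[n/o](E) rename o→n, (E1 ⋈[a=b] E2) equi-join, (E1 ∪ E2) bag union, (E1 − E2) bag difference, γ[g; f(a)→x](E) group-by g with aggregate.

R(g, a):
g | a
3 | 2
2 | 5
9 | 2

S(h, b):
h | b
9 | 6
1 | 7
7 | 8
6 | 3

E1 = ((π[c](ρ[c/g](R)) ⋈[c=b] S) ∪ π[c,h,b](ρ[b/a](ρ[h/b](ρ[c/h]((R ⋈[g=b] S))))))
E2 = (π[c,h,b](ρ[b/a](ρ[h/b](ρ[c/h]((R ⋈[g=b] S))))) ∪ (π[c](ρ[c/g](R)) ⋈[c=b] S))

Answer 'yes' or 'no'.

E1 per-node cardinality:
  R → 3
  ρ[c/g](R) → 3
  π[c](ρ[c/g](R)) → 3
  S → 4
  (π[c](ρ[c/g](R)) ⋈[c=b] S) → 1
  R → 3
  S → 4
  (R ⋈[g=b] S) → 1
  ρ[c/h]((R ⋈[g=b] S)) → 1
  ρ[h/b](ρ[c/h]((R ⋈[g=b] S))) → 1
  ρ[b/a](ρ[h/b](ρ[c/h]((R ⋈[g=b] S)))) → 1
  π[c,h,b](ρ[b/a](ρ[h/b](ρ[c/h]((R ⋈[g=b] S))))) → 1
  ((π[c](ρ[c/g](R)) ⋈[c=b] S) ∪ π[c,h,b](ρ[b/a](ρ[h/b](ρ[c/h]((R ⋈[g=b] S)))))) → 2
E2 per-node cardinality:
  R → 3
  S → 4
  (R ⋈[g=b] S) → 1
  ρ[c/h]((R ⋈[g=b] S)) → 1
  ρ[h/b](ρ[c/h]((R ⋈[g=b] S))) → 1
  ρ[b/a](ρ[h/b](ρ[c/h]((R ⋈[g=b] S)))) → 1
  π[c,h,b](ρ[b/a](ρ[h/b](ρ[c/h]((R ⋈[g=b] S))))) → 1
  R → 3
  ρ[c/g](R) → 3
  π[c](ρ[c/g](R)) → 3
  S → 4
  (π[c](ρ[c/g](R)) ⋈[c=b] S) → 1
  (π[c,h,b](ρ[b/a](ρ[h/b](ρ[c/h]((R ⋈[g=b] S))))) ∪ (π[c](ρ[c/g](R)) ⋈[c=b] S)) → 2

E1 and E2 produce the same multiset:
c | h | b
3 | 6 | 3
6 | 3 | 2

yes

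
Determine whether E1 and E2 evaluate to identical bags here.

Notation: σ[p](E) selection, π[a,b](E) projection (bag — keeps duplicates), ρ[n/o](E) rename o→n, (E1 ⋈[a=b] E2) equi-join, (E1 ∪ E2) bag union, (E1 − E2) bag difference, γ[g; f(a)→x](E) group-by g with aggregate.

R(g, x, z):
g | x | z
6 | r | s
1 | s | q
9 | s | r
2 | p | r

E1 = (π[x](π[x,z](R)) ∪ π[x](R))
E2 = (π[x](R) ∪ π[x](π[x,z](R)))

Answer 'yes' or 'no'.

E1 stepwise |·|:
  R → 4
  π[x,z](R) → 4
  π[x](π[x,z](R)) → 4
  R → 4
  π[x](R) → 4
  (π[x](π[x,z](R)) ∪ π[x](R)) → 8
E2 stepwise |·|:
  R → 4
  π[x](R) → 4
  R → 4
  π[x,z](R) → 4
  π[x](π[x,z](R)) → 4
  (π[x](R) ∪ π[x](π[x,z](R))) → 8

E1 and E2 produce the same multiset:
x
p
p
r
r
s
s
s
s

yes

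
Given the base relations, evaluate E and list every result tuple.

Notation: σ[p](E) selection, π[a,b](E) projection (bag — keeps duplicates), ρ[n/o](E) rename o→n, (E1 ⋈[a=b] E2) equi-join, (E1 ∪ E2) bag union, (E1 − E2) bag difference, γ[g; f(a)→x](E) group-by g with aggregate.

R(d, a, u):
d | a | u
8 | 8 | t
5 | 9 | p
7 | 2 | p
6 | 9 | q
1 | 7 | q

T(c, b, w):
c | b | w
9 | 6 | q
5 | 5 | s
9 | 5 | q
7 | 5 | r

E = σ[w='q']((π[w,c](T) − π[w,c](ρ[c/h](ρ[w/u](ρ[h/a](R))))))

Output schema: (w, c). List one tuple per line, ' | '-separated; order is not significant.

Per-node cardinality:
  T → 4
  π[w,c](T) → 4
  R → 5
  ρ[h/a](R) → 5
  ρ[w/u](ρ[h/a](R)) → 5
  ρ[c/h](ρ[w/u](ρ[h/a](R))) → 5
  π[w,c](ρ[c/h](ρ[w/u](ρ[h/a](R)))) → 5
  (π[w,c](T) − π[w,c](ρ[c/h](ρ[w/u](ρ[h/a](R))))) → 3
  σ[w='q']((π[w,c](T) − π[w,c](ρ[c/h](ρ[w/u](ρ[h/a](R)))))) → 1

== RESULT ==
w | c
q | 9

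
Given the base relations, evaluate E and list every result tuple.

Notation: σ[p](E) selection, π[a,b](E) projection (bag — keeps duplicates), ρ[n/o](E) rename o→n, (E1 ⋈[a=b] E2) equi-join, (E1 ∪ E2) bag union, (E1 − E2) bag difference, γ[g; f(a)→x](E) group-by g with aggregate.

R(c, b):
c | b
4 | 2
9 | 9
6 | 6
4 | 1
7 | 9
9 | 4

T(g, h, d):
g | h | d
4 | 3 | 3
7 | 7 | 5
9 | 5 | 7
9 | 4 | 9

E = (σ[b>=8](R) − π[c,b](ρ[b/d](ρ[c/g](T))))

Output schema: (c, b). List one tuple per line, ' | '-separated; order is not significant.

Per-node cardinality:
  R → 6
  σ[b>=8](R) → 2
  T → 4
  ρ[c/g](T) → 4
  ρ[b/d](ρ[c/g](T)) → 4
  π[c,b](ρ[b/d](ρ[c/g](T))) → 4
  (σ[b>=8](R) − π[c,b](ρ[b/d](ρ[c/g](T)))) → 1

== RESULT ==
c | b
7 | 9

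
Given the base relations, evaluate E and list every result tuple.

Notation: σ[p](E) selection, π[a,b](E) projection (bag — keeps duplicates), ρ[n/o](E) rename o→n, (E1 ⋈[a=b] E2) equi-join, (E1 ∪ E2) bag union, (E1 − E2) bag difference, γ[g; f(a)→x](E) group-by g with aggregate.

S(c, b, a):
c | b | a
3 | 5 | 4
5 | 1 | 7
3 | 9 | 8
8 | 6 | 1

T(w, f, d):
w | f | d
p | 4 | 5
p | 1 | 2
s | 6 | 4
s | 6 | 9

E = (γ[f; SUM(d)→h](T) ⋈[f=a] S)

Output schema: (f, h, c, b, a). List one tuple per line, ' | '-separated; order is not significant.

Row counts bottom-up:
  T → 4
  γ[f; SUM(d)→h](T) → 3
  S → 4
  (γ[f; SUM(d)→h](T) ⋈[f=a] S) → 2

== RESULT ==
f | h | c | b | a
1 | 2 | 8 | 6 | 1
4 | 5 | 3 | 5 | 4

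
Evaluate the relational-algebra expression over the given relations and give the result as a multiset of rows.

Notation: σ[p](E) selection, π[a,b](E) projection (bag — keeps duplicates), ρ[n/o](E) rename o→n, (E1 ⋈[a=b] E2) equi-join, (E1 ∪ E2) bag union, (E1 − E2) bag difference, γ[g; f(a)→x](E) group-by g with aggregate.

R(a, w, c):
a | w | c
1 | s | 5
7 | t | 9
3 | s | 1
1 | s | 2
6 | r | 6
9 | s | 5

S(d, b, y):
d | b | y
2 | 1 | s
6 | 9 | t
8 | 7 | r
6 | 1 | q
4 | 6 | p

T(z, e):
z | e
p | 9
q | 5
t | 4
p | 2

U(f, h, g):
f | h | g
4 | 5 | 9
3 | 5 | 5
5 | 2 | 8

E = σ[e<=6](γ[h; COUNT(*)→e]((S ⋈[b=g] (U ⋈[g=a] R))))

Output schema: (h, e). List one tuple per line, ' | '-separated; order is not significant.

Per-node cardinality:
  S → 5
  U → 3
  R → 6
  (U ⋈[g=a] R) → 1
  (S ⋈[b=g] (U ⋈[g=a] R)) → 1
  γ[h; COUNT(*)→e]((S ⋈[b=g] (U ⋈[g=a] R))) → 1
  σ[e<=6](γ[h; COUNT(*)→e]((S ⋈[b=g] (U ⋈[g=a] R)))) → 1

== RESULT ==
h | e
5 | 1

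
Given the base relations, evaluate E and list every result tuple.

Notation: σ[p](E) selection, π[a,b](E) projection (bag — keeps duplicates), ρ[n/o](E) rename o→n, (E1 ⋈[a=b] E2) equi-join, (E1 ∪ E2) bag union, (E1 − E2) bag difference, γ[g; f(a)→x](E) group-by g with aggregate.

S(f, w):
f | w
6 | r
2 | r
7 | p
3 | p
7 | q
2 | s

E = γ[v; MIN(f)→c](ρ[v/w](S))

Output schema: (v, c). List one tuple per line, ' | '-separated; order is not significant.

Subexpression sizes:
  S → 6
  ρ[v/w](S) → 6
  γ[v; MIN(f)→c](ρ[v/w](S)) → 4

== RESULT ==
v | c
p | 3
q | 7
r | 2
s | 2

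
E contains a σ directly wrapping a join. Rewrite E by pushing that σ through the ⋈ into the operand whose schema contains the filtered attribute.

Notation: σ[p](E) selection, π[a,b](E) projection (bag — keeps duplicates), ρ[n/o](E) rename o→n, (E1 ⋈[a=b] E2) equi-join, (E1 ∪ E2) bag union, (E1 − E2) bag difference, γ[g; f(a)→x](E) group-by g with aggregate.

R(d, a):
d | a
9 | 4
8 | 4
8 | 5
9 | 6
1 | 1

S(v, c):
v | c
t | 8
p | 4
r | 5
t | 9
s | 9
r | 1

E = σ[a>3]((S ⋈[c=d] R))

σ filters on a, owned by the right side.
E' = (S ⋈[c=d] σ[a>3](R))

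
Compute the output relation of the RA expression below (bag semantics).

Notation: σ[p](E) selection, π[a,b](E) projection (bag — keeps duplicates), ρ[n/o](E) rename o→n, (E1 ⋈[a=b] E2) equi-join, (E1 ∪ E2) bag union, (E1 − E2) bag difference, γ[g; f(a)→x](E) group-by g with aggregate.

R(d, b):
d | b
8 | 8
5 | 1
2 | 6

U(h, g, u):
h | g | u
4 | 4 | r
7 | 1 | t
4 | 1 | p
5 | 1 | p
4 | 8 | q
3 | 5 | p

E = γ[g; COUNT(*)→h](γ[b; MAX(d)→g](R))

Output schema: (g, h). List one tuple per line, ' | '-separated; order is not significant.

Stepwise |·|:
  R → 3
  γ[b; MAX(d)→g](R) → 3
  γ[g; COUNT(*)→h](γ[b; MAX(d)→g](R)) → 3

== RESULT ==
g | h
2 | 1
5 | 1
8 | 1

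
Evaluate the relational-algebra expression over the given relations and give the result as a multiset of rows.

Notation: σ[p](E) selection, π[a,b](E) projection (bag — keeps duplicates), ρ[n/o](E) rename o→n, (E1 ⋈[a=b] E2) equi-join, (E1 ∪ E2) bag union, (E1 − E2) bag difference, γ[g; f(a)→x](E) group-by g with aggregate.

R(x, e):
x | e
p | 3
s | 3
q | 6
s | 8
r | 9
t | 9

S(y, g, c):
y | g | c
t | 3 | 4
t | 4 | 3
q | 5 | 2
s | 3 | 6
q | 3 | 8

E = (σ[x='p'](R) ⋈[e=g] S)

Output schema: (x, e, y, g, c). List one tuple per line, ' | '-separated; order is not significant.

Per-node cardinality:
  R → 6
  σ[x='p'](R) → 1
  S → 5
  (σ[x='p'](R) ⋈[e=g] S) → 3

== RESULT ==
x | e | y | g | c
p | 3 | q | 3 | 8
p | 3 | s | 3 | 6
p | 3 | t | 3 | 4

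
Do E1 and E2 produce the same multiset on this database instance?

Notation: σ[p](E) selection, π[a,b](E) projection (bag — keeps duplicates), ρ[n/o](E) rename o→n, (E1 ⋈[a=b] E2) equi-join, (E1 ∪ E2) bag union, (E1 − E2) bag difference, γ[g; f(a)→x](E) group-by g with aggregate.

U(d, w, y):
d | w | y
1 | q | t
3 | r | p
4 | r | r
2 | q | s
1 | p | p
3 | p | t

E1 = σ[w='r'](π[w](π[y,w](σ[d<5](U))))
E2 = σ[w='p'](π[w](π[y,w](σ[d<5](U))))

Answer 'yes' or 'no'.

E1 subexpression sizes:
  U → 6
  σ[d<5](U) → 6
  π[y,w](σ[d<5](U)) → 6
  π[w](π[y,w](σ[d<5](U))) → 6
  σ[w='r'](π[w](π[y,w](σ[d<5](U)))) → 2
E2 subexpression sizes:
  U → 6
  σ[d<5](U) → 6
  π[y,w](σ[d<5](U)) → 6
  π[w](π[y,w](σ[d<5](U))) → 6
  σ[w='p'](π[w](π[y,w](σ[d<5](U)))) → 2

E1 result:
w
r
r
E2 result:
w
p
p
Witness: ('p',) appears 0× in E1 but 2× in E2.

no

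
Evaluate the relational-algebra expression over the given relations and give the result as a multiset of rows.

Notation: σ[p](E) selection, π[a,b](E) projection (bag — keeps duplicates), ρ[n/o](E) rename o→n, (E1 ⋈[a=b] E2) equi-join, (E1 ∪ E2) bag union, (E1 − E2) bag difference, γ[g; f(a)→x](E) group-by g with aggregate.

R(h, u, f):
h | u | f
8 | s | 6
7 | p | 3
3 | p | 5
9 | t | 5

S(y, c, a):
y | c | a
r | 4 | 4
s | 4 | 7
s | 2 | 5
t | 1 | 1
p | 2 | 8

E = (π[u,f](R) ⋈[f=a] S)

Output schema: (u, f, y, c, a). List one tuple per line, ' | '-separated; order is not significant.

Subexpression sizes:
  R → 4
  π[u,f](R) → 4
  S → 5
  (π[u,f](R) ⋈[f=a] S) → 2

== RESULT ==
u | f | y | c | a
p | 5 | s | 2 | 5
t | 5 | s | 2 | 5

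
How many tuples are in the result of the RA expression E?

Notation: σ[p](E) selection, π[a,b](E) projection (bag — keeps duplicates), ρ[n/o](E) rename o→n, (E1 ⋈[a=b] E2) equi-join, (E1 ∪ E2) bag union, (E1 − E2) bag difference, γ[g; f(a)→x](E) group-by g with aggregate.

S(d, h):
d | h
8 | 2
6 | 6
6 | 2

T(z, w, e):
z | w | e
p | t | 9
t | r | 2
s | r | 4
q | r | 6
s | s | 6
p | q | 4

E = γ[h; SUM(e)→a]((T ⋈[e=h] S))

Per-node cardinality:
  T → 6
  S → 3
  (T ⋈[e=h] S) → 4
  γ[h; SUM(e)→a]((T ⋈[e=h] S)) → 2

|E| = 2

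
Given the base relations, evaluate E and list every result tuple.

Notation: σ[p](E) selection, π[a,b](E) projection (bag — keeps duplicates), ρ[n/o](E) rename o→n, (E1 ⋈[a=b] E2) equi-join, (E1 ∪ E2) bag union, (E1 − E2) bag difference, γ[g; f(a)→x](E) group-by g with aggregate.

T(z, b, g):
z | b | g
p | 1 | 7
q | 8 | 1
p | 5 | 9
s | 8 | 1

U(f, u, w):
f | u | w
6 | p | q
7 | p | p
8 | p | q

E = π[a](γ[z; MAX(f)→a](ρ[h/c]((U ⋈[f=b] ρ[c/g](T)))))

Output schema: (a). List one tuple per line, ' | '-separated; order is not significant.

Stepwise |·|:
  U → 3
  T → 4
  ρ[c/g](T) → 4
  (U ⋈[f=b] ρ[c/g](T)) → 2
  ρ[h/c]((U ⋈[f=b] ρ[c/g](T))) → 2
  γ[z; MAX(f)→a](ρ[h/c]((U ⋈[f=b] ρ[c/g](T)))) → 2
  π[a](γ[z; MAX(f)→a](ρ[h/c]((U ⋈[f=b] ρ[c/g](T))))) → 2

== RESULT ==
a
8
8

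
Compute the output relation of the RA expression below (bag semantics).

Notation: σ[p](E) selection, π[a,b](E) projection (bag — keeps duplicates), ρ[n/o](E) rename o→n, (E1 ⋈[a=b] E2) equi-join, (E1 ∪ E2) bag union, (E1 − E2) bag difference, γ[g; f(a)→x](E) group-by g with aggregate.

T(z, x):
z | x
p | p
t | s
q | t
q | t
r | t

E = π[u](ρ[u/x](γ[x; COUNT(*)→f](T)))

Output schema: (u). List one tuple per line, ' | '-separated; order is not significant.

Stepwise |·|:
  T → 5
  γ[x; COUNT(*)→f](T) → 3
  ρ[u/x](γ[x; COUNT(*)→f](T)) → 3
  π[u](ρ[u/x](γ[x; COUNT(*)→f](T))) → 3

== RESULT ==
u
p
s
t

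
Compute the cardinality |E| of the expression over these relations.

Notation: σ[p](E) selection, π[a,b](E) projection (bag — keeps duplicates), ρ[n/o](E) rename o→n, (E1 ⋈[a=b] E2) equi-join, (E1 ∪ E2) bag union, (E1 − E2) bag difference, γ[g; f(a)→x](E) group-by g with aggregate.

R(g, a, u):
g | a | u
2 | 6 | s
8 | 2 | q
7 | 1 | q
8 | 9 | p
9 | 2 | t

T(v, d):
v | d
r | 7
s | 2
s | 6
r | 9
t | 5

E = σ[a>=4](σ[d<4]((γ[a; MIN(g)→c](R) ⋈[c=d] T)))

Row counts bottom-up:
  R → 5
  γ[a; MIN(g)→c](R) → 4
  T → 5
  (γ[a; MIN(g)→c](R) ⋈[c=d] T) → 2
  σ[d<4]((γ[a; MIN(g)→c](R) ⋈[c=d] T)) → 1
  σ[a>=4](σ[d<4]((γ[a; MIN(g)→c](R) ⋈[c=d] T))) → 1

|E| = 1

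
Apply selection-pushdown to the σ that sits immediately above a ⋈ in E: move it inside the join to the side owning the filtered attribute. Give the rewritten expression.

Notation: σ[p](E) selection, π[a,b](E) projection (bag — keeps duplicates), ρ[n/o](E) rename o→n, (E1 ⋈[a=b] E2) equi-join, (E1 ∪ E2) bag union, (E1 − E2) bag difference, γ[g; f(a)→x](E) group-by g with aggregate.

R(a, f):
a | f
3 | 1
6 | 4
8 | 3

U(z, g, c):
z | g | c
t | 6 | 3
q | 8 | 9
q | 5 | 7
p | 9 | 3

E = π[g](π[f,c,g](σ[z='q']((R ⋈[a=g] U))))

σ filters on z, owned by the right side.
E' = π[g](π[f,c,g]((R ⋈[a=g] σ[z='q'](U))))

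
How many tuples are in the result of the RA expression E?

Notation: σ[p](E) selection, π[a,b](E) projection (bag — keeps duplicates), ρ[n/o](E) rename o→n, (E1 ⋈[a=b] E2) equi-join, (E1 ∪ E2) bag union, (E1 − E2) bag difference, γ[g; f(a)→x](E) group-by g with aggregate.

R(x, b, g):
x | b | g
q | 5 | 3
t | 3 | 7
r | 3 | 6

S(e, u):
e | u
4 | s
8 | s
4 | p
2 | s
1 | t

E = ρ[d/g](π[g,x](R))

Per-node cardinality:
  R → 3
  π[g,x](R) → 3
  ρ[d/g](π[g,x](R)) → 3

|E| = 3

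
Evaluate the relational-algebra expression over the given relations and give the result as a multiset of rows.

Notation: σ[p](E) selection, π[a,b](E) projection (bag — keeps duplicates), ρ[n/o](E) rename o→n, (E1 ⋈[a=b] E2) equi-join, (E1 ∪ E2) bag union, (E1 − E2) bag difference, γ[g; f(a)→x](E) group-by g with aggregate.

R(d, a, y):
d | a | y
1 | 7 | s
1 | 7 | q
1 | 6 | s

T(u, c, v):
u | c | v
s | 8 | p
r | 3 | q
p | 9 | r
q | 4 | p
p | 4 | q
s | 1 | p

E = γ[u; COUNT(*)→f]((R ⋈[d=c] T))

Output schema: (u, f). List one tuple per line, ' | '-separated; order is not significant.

Per-node cardinality:
  R → 3
  T → 6
  (R ⋈[d=c] T) → 3
  γ[u; COUNT(*)→f]((R ⋈[d=c] T)) → 1

== RESULT ==
u | f
s | 3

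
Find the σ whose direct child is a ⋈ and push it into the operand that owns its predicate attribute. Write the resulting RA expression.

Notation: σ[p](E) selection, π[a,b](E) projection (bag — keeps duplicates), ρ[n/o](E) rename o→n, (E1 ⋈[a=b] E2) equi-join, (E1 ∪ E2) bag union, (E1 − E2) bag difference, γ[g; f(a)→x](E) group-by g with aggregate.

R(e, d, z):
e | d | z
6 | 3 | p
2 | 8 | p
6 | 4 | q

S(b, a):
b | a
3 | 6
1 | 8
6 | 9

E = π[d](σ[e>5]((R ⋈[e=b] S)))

σ filters on e, owned by the left side.
E' = π[d]((σ[e>5](R) ⋈[e=b] S))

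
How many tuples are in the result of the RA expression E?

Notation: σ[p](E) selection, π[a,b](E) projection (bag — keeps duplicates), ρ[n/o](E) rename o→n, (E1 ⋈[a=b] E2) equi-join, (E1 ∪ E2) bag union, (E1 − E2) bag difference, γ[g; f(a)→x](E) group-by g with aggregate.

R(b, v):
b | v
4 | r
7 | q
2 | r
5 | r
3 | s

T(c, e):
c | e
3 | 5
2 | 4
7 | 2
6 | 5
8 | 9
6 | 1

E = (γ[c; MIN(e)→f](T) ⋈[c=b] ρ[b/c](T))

Stepwise |·|:
  T → 6
  γ[c; MIN(e)→f](T) → 5
  T → 6
  ρ[b/c](T) → 6
  (γ[c; MIN(e)→f](T) ⋈[c=b] ρ[b/c](T)) → 6

|E| = 6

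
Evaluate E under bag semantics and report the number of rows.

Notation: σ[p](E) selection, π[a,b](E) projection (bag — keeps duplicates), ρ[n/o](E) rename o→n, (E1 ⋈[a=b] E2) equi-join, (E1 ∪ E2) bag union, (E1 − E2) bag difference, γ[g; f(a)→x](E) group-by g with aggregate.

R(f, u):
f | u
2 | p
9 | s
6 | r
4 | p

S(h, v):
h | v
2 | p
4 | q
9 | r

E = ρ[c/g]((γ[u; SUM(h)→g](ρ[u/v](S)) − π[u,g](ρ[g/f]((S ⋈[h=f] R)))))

Row counts bottom-up:
  S → 3
  ρ[u/v](S) → 3
  γ[u; SUM(h)→g](ρ[u/v](S)) → 3
  S → 3
  R → 4
  (S ⋈[h=f] R) → 3
  ρ[g/f]((S ⋈[h=f] R)) → 3
  π[u,g](ρ[g/f]((S ⋈[h=f] R))) → 3
  (γ[u; SUM(h)→g](ρ[u/v](S)) − π[u,g](ρ[g/f]((S ⋈[h=f] R)))) → 2
  ρ[c/g]((γ[u; SUM(h)→g](ρ[u/v](S)) − π[u,g](ρ[g/f]((S ⋈[h=f] R))))) → 2

|E| = 2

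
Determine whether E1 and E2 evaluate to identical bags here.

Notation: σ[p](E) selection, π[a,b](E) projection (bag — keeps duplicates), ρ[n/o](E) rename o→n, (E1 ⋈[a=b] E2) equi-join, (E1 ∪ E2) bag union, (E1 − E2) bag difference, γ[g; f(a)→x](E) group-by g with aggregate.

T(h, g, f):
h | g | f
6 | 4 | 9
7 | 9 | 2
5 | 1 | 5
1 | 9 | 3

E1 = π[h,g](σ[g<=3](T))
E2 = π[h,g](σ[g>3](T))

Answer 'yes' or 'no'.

E1 per-node cardinality:
  T → 4
  σ[g<=3](T) → 1
  π[h,g](σ[g<=3](T)) → 1
E2 per-node cardinality:
  T → 4
  σ[g>3](T) → 3
  π[h,g](σ[g>3](T)) → 3

E1 result:
h | g
5 | 1
E2 result:
h | g
1 | 9
6 | 4
7 | 9
Witness: (7, 9) appears 0× in E1 but 1× in E2.

no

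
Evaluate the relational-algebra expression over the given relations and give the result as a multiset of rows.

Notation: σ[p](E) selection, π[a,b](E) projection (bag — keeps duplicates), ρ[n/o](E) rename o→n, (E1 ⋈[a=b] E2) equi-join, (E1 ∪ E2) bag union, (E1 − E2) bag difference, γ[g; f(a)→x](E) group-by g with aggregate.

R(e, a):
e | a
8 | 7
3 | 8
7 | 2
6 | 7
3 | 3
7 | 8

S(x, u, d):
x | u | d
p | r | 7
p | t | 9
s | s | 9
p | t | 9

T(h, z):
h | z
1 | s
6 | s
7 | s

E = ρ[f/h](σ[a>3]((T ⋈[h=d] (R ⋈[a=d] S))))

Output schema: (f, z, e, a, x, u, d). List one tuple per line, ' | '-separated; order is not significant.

Subexpression sizes:
  T → 3
  R → 6
  S → 4
  (R ⋈[a=d] S) → 2
  (T ⋈[h=d] (R ⋈[a=d] S)) → 2
  σ[a>3]((T ⋈[h=d] (R ⋈[a=d] S))) → 2
  ρ[f/h](σ[a>3]((T ⋈[h=d] (R ⋈[a=d] S)))) → 2

== RESULT ==
f | z | e | a | x | u | d
7 | s | 6 | 7 | p | r | 7
7 | s | 8 | 7 | p | r | 7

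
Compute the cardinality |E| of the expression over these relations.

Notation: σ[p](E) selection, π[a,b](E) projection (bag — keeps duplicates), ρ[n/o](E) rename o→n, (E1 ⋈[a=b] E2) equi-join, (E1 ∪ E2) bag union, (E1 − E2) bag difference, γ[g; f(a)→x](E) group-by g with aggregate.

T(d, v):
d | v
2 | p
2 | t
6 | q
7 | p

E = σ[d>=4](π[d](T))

Per-node cardinality:
  T → 4
  π[d](T) → 4
  σ[d>=4](π[d](T)) → 2

|E| = 2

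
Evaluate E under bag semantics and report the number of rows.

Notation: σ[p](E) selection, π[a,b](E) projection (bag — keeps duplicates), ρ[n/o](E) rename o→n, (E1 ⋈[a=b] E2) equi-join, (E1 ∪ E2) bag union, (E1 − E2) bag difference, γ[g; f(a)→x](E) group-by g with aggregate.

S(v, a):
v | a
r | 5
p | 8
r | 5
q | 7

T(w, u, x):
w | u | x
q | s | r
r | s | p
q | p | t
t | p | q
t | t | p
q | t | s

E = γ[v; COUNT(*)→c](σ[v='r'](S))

Stepwise |·|:
  S → 4
  σ[v='r'](S) → 2
  γ[v; COUNT(*)→c](σ[v='r'](S)) → 1

|E| = 1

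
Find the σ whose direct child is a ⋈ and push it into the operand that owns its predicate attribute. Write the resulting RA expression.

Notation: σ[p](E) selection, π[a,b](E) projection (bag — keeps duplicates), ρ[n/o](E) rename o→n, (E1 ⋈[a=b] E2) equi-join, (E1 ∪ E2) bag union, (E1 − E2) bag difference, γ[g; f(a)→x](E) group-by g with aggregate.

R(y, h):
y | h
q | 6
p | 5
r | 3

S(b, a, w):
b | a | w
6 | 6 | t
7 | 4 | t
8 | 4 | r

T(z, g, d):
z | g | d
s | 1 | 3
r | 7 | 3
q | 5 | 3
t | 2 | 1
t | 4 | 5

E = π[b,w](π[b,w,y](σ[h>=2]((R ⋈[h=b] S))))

σ filters on h, owned by the left side.
E' = π[b,w](π[b,w,y]((σ[h>=2](R) ⋈[h=b] S)))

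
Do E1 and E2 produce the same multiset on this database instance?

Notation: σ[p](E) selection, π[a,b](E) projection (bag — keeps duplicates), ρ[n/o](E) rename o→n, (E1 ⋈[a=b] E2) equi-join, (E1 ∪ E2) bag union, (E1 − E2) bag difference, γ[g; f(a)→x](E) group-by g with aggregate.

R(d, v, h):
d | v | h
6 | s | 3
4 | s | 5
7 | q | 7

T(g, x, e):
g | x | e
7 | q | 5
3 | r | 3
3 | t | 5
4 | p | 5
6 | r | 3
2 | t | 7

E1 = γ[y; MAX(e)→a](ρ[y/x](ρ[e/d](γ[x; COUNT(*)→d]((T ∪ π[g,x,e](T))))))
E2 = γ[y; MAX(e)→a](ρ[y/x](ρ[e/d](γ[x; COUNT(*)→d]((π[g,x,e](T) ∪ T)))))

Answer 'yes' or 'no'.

E1 row counts bottom-up:
  T → 6
  T → 6
  π[g,x,e](T) → 6
  (T ∪ π[g,x,e](T)) → 12
  γ[x; COUNT(*)→d]((T ∪ π[g,x,e](T))) → 4
  ρ[e/d](γ[x; COUNT(*)→d]((T ∪ π[g,x,e](T)))) → 4
  ρ[y/x](ρ[e/d](γ[x; COUNT(*)→d]((T ∪ π[g,x,e](T))))) → 4
  γ[y; MAX(e)→a](ρ[y/x](ρ[e/d](γ[x; COUNT(*)→d]((T ∪ π[g,x,e](T)))))) → 4
E2 row counts bottom-up:
  T → 6
  π[g,x,e](T) → 6
  T → 6
  (π[g,x,e](T) ∪ T) → 12
  γ[x; COUNT(*)→d]((π[g,x,e](T) ∪ T)) → 4
  ρ[e/d](γ[x; COUNT(*)→d]((π[g,x,e](T) ∪ T))) → 4
  ρ[y/x](ρ[e/d](γ[x; COUNT(*)→d]((π[g,x,e](T) ∪ T)))) → 4
  γ[y; MAX(e)→a](ρ[y/x](ρ[e/d](γ[x; COUNT(*)→d]((π[g,x,e](T) ∪ T))))) → 4

E1 and E2 produce the same multiset:
y | a
p | 2
q | 2
r | 4
t | 4

yes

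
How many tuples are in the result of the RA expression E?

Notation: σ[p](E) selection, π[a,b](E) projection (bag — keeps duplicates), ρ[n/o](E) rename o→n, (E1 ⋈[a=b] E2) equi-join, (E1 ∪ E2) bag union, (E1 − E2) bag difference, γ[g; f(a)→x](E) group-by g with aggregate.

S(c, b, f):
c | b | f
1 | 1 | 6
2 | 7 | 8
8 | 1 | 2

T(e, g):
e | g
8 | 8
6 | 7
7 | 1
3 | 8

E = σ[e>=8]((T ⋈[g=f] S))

Stepwise |·|:
  T → 4
  S → 3
  (T ⋈[g=f] S) → 2
  σ[e>=8]((T ⋈[g=f] S)) → 1

|E| = 1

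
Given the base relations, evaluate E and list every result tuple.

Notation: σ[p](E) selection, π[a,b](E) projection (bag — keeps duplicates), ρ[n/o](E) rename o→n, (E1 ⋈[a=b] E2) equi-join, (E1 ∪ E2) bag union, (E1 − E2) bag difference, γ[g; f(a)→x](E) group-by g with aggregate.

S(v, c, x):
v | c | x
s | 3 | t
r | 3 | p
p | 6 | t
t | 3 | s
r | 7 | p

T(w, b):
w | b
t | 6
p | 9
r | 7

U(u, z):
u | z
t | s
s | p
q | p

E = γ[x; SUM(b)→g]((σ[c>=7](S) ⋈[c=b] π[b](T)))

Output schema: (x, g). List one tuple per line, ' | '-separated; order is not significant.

Row counts bottom-up:
  S → 5
  σ[c>=7](S) → 1
  T → 3
  π[b](T) → 3
  (σ[c>=7](S) ⋈[c=b] π[b](T)) → 1
  γ[x; SUM(b)→g]((σ[c>=7](S) ⋈[c=b] π[b](T))) → 1

== RESULT ==
x | g
p | 7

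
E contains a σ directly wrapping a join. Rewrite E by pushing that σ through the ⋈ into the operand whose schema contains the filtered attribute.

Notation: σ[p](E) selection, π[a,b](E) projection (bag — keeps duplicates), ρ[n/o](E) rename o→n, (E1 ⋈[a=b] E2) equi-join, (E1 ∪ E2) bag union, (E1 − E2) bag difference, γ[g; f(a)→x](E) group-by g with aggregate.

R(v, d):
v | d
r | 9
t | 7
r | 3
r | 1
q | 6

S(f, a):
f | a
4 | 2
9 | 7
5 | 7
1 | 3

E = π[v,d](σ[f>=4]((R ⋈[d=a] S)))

σ filters on f, owned by the right side.
E' = π[v,d]((R ⋈[d=a] σ[f>=4](S)))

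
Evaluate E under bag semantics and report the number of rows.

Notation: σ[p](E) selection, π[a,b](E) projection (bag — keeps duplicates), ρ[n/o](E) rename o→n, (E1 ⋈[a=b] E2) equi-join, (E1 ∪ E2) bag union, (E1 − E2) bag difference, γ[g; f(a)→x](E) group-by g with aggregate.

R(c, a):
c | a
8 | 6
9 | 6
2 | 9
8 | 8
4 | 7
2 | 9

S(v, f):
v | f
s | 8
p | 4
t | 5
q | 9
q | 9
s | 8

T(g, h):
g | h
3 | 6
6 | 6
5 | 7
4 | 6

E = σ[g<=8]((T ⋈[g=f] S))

Per-node cardinality:
  T → 4
  S → 6
  (T ⋈[g=f] S) → 2
  σ[g<=8]((T ⋈[g=f] S)) → 2

|E| = 2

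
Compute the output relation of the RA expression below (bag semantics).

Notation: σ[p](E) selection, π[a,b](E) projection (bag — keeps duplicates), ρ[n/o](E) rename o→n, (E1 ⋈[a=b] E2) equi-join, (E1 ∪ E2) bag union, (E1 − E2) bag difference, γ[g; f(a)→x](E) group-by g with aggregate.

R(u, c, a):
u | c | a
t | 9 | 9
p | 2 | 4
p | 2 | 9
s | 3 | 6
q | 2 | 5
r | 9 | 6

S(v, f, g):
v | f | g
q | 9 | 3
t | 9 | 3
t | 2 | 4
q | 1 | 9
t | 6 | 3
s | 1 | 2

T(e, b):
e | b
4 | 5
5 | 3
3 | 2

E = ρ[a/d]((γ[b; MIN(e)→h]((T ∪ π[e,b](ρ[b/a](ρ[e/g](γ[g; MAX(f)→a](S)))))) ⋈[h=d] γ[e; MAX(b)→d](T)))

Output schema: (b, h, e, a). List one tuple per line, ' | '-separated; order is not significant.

Row counts bottom-up:
  T → 3
  S → 6
  γ[g; MAX(f)→a](S) → 4
  ρ[e/g](γ[g; MAX(f)→a](S)) → 4
  ρ[b/a](ρ[e/g](γ[g; MAX(f)→a](S))) → 4
  π[e,b](ρ[b/a](ρ[e/g](γ[g; MAX(f)→a](S)))) → 4
  (T ∪ π[e,b](ρ[b/a](ρ[e/g](γ[g; MAX(f)→a](S))))) → 7
  γ[b; MIN(e)→h]((T ∪ π[e,b](ρ[b/a](ρ[e/g](γ[g; MAX(f)→a](S)))))) → 5
  T → 3
  γ[e; MAX(b)→d](T) → 3
  (γ[b; MIN(e)→h]((T ∪ π[e,b](ρ[b/a](ρ[e/g](γ[g; MAX(f)→a](S)))))) ⋈[h=d] γ[e; MAX(b)→d](T)) → 4
  ρ[a/d]((γ[b; MIN(e)→h]((T ∪ π[e,b](ρ[b/a](ρ[e/g](γ[g; MAX(f)→a](S)))))) ⋈[h=d] γ[e; MAX(b)→d](T))) → 4

== RESULT ==
b | h | e | a
1 | 2 | 3 | 2
2 | 3 | 5 | 3
3 | 5 | 4 | 5
9 | 3 | 5 | 3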